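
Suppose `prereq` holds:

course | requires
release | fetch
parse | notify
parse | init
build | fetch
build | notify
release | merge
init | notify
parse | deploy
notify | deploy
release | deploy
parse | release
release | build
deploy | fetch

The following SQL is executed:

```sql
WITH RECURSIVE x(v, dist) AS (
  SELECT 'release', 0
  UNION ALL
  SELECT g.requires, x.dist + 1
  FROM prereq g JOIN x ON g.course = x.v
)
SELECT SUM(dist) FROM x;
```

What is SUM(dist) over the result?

Base: (release, dist=0).
Iteration 1: edges from {release} -> (build, dist=1), (deploy, dist=1), (fetch, dist=1), (merge, dist=1).
Iteration 2: edges from {build,deploy,fetch,merge} -> (fetch, dist=2) x2, (notify, dist=2). [UNION ALL keeps all 3 new rows, including repeats]
Iteration 3: edges from {fetch,notify} -> (deploy, dist=3).
Iteration 4: edges from {deploy} -> (fetch, dist=4).
Iteration 5: no outgoing edges from {fetch}; recursion stops.
SUM(dist) = 0 + 1 + 1 + 1 + 1 + 2 + 2 + 2 + 3 + 4 = 17.

17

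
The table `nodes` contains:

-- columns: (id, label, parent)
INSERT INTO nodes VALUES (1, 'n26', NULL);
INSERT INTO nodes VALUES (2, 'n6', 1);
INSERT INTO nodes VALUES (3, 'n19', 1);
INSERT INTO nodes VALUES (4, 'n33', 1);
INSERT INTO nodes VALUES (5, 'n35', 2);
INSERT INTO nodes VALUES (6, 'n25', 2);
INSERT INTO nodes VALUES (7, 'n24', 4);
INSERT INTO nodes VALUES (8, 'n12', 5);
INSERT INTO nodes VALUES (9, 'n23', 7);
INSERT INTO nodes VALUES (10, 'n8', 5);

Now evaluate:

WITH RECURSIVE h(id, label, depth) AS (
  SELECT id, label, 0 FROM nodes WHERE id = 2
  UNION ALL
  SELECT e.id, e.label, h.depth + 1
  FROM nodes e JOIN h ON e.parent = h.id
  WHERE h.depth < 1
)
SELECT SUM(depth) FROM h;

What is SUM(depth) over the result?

Base: id=2 (n6) at depth 0.
Iteration 1: rows with parent in {2} -> n35 (id 5, depth 1), n25 (id 6, depth 1).
Iteration 2: depth < 1 fails for all current rows; recursion stops.
SUM(depth) = 0 + 1 + 1 = 2.

2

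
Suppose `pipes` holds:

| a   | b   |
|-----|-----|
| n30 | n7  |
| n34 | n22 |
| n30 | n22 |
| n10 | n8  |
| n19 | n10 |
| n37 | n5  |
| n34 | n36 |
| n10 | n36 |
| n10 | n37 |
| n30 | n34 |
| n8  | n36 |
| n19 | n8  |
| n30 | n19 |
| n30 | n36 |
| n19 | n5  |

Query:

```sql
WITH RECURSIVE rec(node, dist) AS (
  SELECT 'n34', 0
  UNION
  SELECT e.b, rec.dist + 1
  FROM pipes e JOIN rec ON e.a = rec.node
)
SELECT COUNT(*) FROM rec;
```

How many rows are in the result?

Base: (n34, dist=0).
Iteration 1: edges from {n34} -> (n22, dist=1), (n36, dist=1).
Iteration 2: no outgoing edges from {n22,n36}; recursion stops.
Total rows emitted: 3.

3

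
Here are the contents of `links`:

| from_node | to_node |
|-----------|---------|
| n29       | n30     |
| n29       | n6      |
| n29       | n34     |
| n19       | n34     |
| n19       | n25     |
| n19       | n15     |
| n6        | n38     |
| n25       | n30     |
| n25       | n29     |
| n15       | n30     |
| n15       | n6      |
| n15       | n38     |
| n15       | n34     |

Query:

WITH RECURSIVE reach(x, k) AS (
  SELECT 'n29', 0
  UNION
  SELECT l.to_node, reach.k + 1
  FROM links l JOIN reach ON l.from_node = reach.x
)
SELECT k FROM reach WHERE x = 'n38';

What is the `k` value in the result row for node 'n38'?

2

Base: (n29, k=0).
Iteration 1: edges from {n29} -> (n30, k=1), (n34, k=1), (n6, k=1).
Iteration 2: edges from {n30,n34,n6} -> (n38, k=2).
Iteration 3: no outgoing edges from {n38}; recursion stops.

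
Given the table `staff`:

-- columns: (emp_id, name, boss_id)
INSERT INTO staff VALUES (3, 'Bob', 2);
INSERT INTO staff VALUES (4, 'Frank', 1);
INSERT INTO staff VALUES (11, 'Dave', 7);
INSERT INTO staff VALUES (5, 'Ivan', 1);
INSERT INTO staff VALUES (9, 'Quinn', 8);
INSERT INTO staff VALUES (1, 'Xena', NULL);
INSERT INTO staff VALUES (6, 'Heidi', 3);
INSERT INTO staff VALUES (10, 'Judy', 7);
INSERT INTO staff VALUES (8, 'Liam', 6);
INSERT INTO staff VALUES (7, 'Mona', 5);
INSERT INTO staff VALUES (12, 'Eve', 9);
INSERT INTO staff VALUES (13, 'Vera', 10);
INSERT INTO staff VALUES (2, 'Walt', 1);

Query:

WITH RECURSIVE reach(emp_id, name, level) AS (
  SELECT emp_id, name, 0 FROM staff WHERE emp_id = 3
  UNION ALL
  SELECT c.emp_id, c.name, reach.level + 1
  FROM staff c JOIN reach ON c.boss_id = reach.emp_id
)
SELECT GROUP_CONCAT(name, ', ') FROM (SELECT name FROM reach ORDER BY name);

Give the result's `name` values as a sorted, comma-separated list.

Base: emp_id=3 (Bob) at level 0.
Iteration 1: rows with boss_id in {3} -> Heidi (id 6, level 1).
Iteration 2: rows with boss_id in {6} -> Liam (id 8, level 2).
Iteration 3: rows with boss_id in {8} -> Quinn (id 9, level 3).
Iteration 4: rows with boss_id in {9} -> Eve (id 12, level 4).
Iteration 5: no rows with boss_id in {12}; recursion stops.

Bob, Eve, Heidi, Liam, Quinn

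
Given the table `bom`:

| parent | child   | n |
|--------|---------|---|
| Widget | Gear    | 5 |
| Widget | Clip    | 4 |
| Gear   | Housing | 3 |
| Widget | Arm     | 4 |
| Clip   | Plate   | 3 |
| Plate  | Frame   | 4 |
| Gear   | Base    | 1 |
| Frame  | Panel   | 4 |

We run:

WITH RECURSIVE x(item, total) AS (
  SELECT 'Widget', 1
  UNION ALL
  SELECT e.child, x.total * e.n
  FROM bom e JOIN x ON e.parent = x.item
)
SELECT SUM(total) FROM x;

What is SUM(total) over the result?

Base: (Widget, total=1).
Iteration 1: components of {Widget} -> Arm = 1*4 = 4, Clip = 1*4 = 4, Gear = 1*5 = 5.
Iteration 2: components of {Arm,Clip,Gear} -> Base = 5*1 = 5, Housing = 5*3 = 15, Plate = 4*3 = 12.
Iteration 3: components of {Base,Housing,Plate} -> Frame = 12*4 = 48.
Iteration 4: components of {Frame} -> Panel = 48*4 = 192.
Iteration 5: no further components; recursion stops.
SUM(total) = 1 + 5 + 4 + 4 + 15 + 5 + 12 + 48 + 192 = 286.

286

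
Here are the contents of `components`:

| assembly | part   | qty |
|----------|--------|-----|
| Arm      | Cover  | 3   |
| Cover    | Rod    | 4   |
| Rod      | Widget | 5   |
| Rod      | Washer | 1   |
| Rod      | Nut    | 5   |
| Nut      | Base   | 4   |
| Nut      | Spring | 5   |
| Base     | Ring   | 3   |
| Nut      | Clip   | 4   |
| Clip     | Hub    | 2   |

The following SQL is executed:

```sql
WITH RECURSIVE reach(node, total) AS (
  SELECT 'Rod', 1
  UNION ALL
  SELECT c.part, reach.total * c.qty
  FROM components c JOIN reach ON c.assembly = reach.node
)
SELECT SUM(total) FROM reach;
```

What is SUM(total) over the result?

177

Base: (Rod, total=1).
Iteration 1: components of {Rod} -> Nut = 1*5 = 5, Washer = 1*1 = 1, Widget = 1*5 = 5.
Iteration 2: components of {Nut,Washer,Widget} -> Base = 5*4 = 20, Clip = 5*4 = 20, Spring = 5*5 = 25.
Iteration 3: components of {Base,Clip,Spring} -> Hub = 20*2 = 40, Ring = 20*3 = 60.
Iteration 4: no further components; recursion stops.
SUM(total) = 1 + 5 + 1 + 5 + 20 + 25 + 20 + 60 + 40 = 177.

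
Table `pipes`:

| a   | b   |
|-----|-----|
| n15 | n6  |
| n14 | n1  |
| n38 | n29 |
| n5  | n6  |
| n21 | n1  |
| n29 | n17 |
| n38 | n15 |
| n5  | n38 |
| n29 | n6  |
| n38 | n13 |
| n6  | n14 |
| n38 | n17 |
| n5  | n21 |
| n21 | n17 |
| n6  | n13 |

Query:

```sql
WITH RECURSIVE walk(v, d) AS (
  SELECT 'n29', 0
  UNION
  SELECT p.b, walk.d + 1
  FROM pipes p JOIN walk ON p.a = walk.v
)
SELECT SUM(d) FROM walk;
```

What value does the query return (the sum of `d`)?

Base: (n29, d=0).
Iteration 1: edges from {n29} -> (n17, d=1), (n6, d=1).
Iteration 2: edges from {n17,n6} -> (n13, d=2), (n14, d=2).
Iteration 3: edges from {n13,n14} -> (n1, d=3).
Iteration 4: no outgoing edges from {n1}; recursion stops.
SUM(d) = 0 + 1 + 1 + 2 + 2 + 3 = 9.

9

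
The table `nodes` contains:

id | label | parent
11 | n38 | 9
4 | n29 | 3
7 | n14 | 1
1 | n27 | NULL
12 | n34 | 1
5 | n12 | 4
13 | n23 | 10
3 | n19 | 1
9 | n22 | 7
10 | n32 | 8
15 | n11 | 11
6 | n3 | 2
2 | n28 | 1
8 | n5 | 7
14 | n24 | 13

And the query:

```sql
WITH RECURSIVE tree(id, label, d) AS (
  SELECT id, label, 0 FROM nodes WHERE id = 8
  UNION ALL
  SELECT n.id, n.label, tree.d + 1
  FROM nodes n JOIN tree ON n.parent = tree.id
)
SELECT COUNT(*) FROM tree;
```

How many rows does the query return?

Base: id=8 (n5) at d 0.
Iteration 1: rows with parent in {8} -> n32 (id 10, d 1).
Iteration 2: rows with parent in {10} -> n23 (id 13, d 2).
Iteration 3: rows with parent in {13} -> n24 (id 14, d 3).
Iteration 4: no rows with parent in {14}; recursion stops.
Total rows emitted: 4.

4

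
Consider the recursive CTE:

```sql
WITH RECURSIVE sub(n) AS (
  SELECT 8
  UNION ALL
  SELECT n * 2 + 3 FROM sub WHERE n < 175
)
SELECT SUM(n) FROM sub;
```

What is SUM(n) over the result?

675

Base: n=8.
Iteration 1: 8 < 175 holds -> n = 8 * 2 + 3 = 19.
Iteration 2: 19 < 175 holds -> n = 19 * 2 + 3 = 41.
Iteration 3: 41 < 175 holds -> n = 41 * 2 + 3 = 85.
Iteration 4: 85 < 175 holds -> n = 85 * 2 + 3 = 173.
Iteration 5: 173 < 175 holds -> n = 173 * 2 + 3 = 349.
Iteration 6: 349 < 175 fails; recursion stops.
SUM(n) = 8 + 19 + 41 + 85 + 173 + 349 = 675.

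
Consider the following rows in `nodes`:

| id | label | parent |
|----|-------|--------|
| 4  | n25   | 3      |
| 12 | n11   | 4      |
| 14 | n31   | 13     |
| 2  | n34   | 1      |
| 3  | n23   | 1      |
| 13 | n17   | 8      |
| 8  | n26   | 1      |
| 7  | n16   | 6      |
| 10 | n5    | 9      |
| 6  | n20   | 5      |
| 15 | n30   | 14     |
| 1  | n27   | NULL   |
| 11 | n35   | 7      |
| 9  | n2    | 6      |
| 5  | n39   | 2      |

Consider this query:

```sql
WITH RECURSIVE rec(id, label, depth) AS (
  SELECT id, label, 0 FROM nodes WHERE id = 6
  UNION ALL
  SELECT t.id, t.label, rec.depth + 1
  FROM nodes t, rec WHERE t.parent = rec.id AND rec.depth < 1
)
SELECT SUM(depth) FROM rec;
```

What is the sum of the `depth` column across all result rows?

Base: id=6 (n20) at depth 0.
Iteration 1: rows with parent in {6} -> n16 (id 7, depth 1), n2 (id 9, depth 1).
Iteration 2: depth < 1 fails for all current rows; recursion stops.
SUM(depth) = 0 + 1 + 1 = 2.

2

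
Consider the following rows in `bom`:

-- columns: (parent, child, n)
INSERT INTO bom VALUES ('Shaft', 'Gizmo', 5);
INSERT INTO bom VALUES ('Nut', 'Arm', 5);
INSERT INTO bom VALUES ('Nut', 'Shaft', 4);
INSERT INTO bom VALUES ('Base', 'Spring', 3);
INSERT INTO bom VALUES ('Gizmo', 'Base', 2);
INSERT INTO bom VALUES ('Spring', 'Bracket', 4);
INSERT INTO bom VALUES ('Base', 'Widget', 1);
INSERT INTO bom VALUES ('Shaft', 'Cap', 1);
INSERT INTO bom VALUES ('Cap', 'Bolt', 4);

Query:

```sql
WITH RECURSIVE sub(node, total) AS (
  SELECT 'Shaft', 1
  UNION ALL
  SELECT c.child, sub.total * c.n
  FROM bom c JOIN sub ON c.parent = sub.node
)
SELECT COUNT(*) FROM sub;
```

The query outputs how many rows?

Base: (Shaft, total=1).
Iteration 1: components of {Shaft} -> Cap = 1*1 = 1, Gizmo = 1*5 = 5.
Iteration 2: components of {Cap,Gizmo} -> Base = 5*2 = 10, Bolt = 1*4 = 4.
Iteration 3: components of {Base,Bolt} -> Spring = 10*3 = 30, Widget = 10*1 = 10.
Iteration 4: components of {Spring,Widget} -> Bracket = 30*4 = 120.
Iteration 5: no further components; recursion stops.
Total rows emitted: 8.

8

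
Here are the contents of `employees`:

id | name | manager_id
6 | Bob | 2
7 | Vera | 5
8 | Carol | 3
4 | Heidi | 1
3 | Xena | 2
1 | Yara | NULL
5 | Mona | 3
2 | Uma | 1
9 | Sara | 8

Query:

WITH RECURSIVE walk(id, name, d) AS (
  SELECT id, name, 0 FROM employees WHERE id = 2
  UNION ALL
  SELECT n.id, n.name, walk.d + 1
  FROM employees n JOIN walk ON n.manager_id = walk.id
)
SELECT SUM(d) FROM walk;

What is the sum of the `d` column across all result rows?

Base: id=2 (Uma) at d 0.
Iteration 1: rows with manager_id in {2} -> Xena (id 3, d 1), Bob (id 6, d 1).
Iteration 2: rows with manager_id in {3,6} -> Mona (id 5, d 2), Carol (id 8, d 2).
Iteration 3: rows with manager_id in {5,8} -> Vera (id 7, d 3), Sara (id 9, d 3).
Iteration 4: no rows with manager_id in {7,9}; recursion stops.
SUM(d) = 0 + 1 + 1 + 2 + 2 + 3 + 3 = 12.

12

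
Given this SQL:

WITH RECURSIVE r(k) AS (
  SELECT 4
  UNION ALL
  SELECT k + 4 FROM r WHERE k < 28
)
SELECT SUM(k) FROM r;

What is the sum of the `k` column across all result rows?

112

Base: k=4.
Iteration 1: 4 < 28 holds -> k = 4 + 4 = 8.
Iteration 2: 8 < 28 holds -> k = 8 + 4 = 12.
Iteration 3: 12 < 28 holds -> k = 12 + 4 = 16.
Iteration 4: 16 < 28 holds -> k = 16 + 4 = 20.
Iteration 5: 20 < 28 holds -> k = 20 + 4 = 24.
Iteration 6: 24 < 28 holds -> k = 24 + 4 = 28.
Iteration 7: 28 < 28 fails; recursion stops.
SUM(k) = 4 + 8 + 12 + 16 + 20 + 24 + 28 = 112.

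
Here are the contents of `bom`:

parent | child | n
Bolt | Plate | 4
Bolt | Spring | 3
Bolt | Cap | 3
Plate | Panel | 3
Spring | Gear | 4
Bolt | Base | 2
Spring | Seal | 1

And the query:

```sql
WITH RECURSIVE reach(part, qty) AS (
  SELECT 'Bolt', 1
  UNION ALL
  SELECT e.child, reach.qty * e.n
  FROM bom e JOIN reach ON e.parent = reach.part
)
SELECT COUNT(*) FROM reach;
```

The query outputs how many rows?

Base: (Bolt, qty=1).
Iteration 1: components of {Bolt} -> Base = 1*2 = 2, Cap = 1*3 = 3, Plate = 1*4 = 4, Spring = 1*3 = 3.
Iteration 2: components of {Base,Cap,Plate,Spring} -> Gear = 3*4 = 12, Panel = 4*3 = 12, Seal = 3*1 = 3.
Iteration 3: no further components; recursion stops.
Total rows emitted: 8.

8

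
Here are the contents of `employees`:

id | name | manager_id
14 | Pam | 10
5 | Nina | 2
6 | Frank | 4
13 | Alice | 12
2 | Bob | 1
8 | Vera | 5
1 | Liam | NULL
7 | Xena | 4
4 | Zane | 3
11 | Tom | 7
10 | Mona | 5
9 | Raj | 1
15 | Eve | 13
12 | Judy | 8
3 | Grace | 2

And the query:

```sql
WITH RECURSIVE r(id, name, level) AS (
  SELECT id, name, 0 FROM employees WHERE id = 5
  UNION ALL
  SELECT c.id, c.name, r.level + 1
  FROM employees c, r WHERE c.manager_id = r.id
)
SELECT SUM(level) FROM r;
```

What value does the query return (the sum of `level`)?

Base: id=5 (Nina) at level 0.
Iteration 1: rows with manager_id in {5} -> Vera (id 8, level 1), Mona (id 10, level 1).
Iteration 2: rows with manager_id in {8,10} -> Judy (id 12, level 2), Pam (id 14, level 2).
Iteration 3: rows with manager_id in {12,14} -> Alice (id 13, level 3).
Iteration 4: rows with manager_id in {13} -> Eve (id 15, level 4).
Iteration 5: no rows with manager_id in {15}; recursion stops.
SUM(level) = 0 + 1 + 1 + 2 + 2 + 3 + 4 = 13.

13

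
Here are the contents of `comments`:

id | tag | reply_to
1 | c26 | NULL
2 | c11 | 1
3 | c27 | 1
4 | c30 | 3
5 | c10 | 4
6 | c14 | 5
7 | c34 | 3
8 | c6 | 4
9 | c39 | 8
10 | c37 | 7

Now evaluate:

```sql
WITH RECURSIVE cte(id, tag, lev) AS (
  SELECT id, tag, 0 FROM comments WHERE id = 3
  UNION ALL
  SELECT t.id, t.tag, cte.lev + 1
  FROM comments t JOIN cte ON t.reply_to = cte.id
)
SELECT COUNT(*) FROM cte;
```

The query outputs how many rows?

Base: id=3 (c27) at lev 0.
Iteration 1: rows with reply_to in {3} -> c30 (id 4, lev 1), c34 (id 7, lev 1).
Iteration 2: rows with reply_to in {4,7} -> c10 (id 5, lev 2), c6 (id 8, lev 2), c37 (id 10, lev 2).
Iteration 3: rows with reply_to in {5,8,10} -> c14 (id 6, lev 3), c39 (id 9, lev 3).
Iteration 4: no rows with reply_to in {6,9}; recursion stops.
Total rows emitted: 8.

8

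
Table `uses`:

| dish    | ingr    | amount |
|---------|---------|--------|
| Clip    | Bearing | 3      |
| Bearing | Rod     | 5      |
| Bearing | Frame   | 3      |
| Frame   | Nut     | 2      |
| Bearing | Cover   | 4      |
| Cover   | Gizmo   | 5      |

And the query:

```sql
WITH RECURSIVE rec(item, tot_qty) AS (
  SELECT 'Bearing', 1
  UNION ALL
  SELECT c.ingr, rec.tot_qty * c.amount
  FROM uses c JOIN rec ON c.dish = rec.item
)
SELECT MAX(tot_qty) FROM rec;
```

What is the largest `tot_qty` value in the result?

20

Base: (Bearing, tot_qty=1).
Iteration 1: components of {Bearing} -> Cover = 1*4 = 4, Frame = 1*3 = 3, Rod = 1*5 = 5.
Iteration 2: components of {Cover,Frame,Rod} -> Gizmo = 4*5 = 20, Nut = 3*2 = 6.
Iteration 3: no further components; recursion stops.
tot_qty values: 1, 5, 3, 4, 6, 20; the maximum is 20.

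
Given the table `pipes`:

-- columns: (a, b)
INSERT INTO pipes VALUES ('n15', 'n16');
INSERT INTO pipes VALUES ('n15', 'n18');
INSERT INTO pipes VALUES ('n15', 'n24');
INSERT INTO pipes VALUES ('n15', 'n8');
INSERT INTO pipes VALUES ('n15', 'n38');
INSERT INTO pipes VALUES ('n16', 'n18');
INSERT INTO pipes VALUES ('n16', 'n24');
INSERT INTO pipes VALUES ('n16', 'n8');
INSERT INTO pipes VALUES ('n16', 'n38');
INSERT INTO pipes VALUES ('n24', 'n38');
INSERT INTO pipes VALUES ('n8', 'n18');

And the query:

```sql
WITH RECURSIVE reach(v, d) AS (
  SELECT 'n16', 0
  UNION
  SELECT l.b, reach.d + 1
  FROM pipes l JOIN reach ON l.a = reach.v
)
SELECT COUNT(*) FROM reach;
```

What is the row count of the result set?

Base: (n16, d=0).
Iteration 1: edges from {n16} -> (n18, d=1), (n24, d=1), (n38, d=1), (n8, d=1).
Iteration 2: edges from {n18,n24,n38,n8} -> (n18, d=2), (n38, d=2).
Iteration 3: no outgoing edges from {n18,n38}; recursion stops.
Total rows emitted: 7.

7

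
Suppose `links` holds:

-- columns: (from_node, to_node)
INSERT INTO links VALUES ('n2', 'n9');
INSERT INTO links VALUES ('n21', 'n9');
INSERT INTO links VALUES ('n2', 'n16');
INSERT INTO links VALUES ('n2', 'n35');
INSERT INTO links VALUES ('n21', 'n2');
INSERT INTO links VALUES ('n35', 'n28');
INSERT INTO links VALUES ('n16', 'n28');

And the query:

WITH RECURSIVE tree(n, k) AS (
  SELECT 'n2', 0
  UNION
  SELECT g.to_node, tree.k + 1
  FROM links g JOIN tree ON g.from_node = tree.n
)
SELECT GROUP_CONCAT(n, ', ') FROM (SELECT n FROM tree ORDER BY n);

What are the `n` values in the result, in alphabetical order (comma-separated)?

Base: (n2, k=0).
Iteration 1: edges from {n2} -> (n16, k=1), (n35, k=1), (n9, k=1).
Iteration 2: edges from {n16,n35,n9} -> (n28, k=2). [UNION drops 1 duplicate row(s)]
Iteration 3: no outgoing edges from {n28}; recursion stops.

n16, n2, n28, n35, n9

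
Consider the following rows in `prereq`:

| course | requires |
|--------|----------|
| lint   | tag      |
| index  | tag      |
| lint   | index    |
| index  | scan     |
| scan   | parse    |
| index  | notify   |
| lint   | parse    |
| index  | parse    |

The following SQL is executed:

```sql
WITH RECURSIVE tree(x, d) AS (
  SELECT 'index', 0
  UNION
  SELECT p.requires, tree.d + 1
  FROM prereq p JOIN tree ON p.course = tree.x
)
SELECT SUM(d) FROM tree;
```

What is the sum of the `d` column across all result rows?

Base: (index, d=0).
Iteration 1: edges from {index} -> (notify, d=1), (parse, d=1), (scan, d=1), (tag, d=1).
Iteration 2: edges from {notify,parse,scan,tag} -> (parse, d=2).
Iteration 3: no outgoing edges from {parse}; recursion stops.
SUM(d) = 0 + 1 + 1 + 1 + 1 + 2 = 6.

6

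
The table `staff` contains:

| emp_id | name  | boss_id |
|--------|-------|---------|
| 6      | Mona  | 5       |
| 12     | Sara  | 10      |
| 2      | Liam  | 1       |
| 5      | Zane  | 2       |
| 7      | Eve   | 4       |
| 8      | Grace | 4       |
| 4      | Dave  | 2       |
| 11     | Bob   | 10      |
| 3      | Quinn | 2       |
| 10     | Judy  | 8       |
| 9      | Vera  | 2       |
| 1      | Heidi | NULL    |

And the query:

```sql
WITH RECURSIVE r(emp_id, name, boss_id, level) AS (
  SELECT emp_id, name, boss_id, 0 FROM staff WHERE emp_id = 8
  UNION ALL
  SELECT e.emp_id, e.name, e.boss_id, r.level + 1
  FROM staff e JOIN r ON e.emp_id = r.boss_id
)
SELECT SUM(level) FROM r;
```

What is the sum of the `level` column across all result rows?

6

Base: emp_id=8 (Grace), boss_id=4, level 0.
Iteration 1: join on emp_id=4 -> Dave (id 4, boss_id=2, level 1).
Iteration 2: join on emp_id=2 -> Liam (id 2, boss_id=1, level 2).
Iteration 3: join on emp_id=1 -> Heidi (id 1, boss_id=NULL, level 3).
Iteration 4: boss_id is NULL; no match; recursion stops.
SUM(level) = 0 + 1 + 2 + 3 = 6.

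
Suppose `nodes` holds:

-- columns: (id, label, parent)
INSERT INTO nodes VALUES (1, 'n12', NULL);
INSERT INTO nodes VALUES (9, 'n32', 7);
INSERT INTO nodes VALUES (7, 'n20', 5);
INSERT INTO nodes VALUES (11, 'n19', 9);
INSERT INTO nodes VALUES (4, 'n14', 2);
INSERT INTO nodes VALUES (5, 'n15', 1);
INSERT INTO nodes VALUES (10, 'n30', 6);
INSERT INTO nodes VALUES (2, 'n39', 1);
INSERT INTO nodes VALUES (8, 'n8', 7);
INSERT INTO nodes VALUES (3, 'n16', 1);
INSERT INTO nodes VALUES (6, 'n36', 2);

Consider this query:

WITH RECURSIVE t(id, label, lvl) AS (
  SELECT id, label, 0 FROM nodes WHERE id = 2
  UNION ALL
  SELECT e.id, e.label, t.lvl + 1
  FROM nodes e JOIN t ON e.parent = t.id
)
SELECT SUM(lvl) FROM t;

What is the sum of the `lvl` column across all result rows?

4

Base: id=2 (n39) at lvl 0.
Iteration 1: rows with parent in {2} -> n14 (id 4, lvl 1), n36 (id 6, lvl 1).
Iteration 2: rows with parent in {4,6} -> n30 (id 10, lvl 2).
Iteration 3: no rows with parent in {10}; recursion stops.
SUM(lvl) = 0 + 1 + 1 + 2 = 4.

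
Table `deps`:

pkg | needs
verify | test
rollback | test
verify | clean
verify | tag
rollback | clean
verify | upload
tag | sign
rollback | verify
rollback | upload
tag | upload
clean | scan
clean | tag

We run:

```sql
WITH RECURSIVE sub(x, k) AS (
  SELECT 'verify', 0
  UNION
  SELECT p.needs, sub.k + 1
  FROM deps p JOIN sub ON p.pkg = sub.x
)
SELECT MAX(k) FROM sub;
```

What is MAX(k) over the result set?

Base: (verify, k=0).
Iteration 1: edges from {verify} -> (clean, k=1), (tag, k=1), (test, k=1), (upload, k=1).
Iteration 2: edges from {clean,tag,test,upload} -> (scan, k=2), (sign, k=2), (tag, k=2), (upload, k=2).
Iteration 3: edges from {scan,sign,tag,upload} -> (sign, k=3), (upload, k=3).
Iteration 4: no outgoing edges from {sign,upload}; recursion stops.
k values: 0, 1, 1, 1, 1, 2, 2, 2, 2, 3, 3; the maximum is 3.

3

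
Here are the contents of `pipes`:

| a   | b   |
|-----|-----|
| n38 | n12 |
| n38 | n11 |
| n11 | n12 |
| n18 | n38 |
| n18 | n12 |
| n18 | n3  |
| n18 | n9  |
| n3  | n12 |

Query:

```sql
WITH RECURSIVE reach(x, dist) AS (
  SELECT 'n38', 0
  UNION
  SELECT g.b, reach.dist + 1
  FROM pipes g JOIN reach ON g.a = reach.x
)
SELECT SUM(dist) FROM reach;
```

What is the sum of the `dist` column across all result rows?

4

Base: (n38, dist=0).
Iteration 1: edges from {n38} -> (n11, dist=1), (n12, dist=1).
Iteration 2: edges from {n11,n12} -> (n12, dist=2).
Iteration 3: no outgoing edges from {n12}; recursion stops.
SUM(dist) = 0 + 1 + 1 + 2 = 4.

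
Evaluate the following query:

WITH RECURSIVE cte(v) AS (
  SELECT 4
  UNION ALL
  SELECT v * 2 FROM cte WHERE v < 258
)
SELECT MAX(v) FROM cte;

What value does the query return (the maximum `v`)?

512

Base: v=4.
Iteration 1: 4 < 258 holds -> v = 4 * 2 = 8.
Iteration 2: 8 < 258 holds -> v = 8 * 2 = 16.
Iteration 3: 16 < 258 holds -> v = 16 * 2 = 32.
Iteration 4: 32 < 258 holds -> v = 32 * 2 = 64.
Iteration 5: 64 < 258 holds -> v = 64 * 2 = 128.
Iteration 6: 128 < 258 holds -> v = 128 * 2 = 256.
Iteration 7: 256 < 258 holds -> v = 256 * 2 = 512.
Iteration 8: 512 < 258 fails; recursion stops.
v values: 4, 8, 16, 32, 64, 128, 256, 512; the maximum is 512.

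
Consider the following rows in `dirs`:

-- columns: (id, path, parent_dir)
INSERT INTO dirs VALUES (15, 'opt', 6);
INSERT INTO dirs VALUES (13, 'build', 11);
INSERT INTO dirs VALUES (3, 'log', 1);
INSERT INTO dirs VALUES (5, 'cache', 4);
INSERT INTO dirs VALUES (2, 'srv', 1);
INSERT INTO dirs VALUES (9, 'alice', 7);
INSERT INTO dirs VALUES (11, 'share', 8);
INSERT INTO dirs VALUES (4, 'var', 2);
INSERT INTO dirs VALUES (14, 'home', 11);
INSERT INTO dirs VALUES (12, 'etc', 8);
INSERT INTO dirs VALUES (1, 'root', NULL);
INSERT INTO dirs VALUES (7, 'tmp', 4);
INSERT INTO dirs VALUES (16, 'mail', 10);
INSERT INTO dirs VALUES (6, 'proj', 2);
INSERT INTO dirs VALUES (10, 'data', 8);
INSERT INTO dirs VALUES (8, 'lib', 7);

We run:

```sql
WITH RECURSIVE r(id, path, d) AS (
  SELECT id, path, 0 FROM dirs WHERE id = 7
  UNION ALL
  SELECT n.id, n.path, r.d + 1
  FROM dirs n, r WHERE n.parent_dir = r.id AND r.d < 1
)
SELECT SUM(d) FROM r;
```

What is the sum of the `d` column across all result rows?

2

Base: id=7 (tmp) at d 0.
Iteration 1: rows with parent_dir in {7} -> lib (id 8, d 1), alice (id 9, d 1).
Iteration 2: d < 1 fails for all current rows; recursion stops.
SUM(d) = 0 + 1 + 1 = 2.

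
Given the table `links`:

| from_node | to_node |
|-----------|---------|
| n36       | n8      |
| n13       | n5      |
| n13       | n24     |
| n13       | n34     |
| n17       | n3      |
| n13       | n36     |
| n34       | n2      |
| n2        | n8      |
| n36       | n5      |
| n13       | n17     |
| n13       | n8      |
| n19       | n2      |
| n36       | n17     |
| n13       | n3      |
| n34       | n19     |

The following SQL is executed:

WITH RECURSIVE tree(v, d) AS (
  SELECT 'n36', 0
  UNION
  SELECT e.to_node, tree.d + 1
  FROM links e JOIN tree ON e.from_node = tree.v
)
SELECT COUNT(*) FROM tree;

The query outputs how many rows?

5

Base: (n36, d=0).
Iteration 1: edges from {n36} -> (n17, d=1), (n5, d=1), (n8, d=1).
Iteration 2: edges from {n17,n5,n8} -> (n3, d=2).
Iteration 3: no outgoing edges from {n3}; recursion stops.
Total rows emitted: 5.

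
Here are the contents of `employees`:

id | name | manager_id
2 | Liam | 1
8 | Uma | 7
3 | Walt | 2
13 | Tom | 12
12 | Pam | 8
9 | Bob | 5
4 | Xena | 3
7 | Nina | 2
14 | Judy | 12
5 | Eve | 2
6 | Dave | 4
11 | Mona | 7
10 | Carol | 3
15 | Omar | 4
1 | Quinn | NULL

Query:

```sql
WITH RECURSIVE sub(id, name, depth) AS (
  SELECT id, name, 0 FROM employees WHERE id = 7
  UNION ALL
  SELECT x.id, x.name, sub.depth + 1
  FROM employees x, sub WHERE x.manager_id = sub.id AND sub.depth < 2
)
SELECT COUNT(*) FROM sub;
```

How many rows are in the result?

4

Base: id=7 (Nina) at depth 0.
Iteration 1: rows with manager_id in {7} -> Uma (id 8, depth 1), Mona (id 11, depth 1).
Iteration 2: rows with manager_id in {8,11} -> Pam (id 12, depth 2).
Iteration 3: depth < 2 fails for all current rows; recursion stops.
Total rows emitted: 4.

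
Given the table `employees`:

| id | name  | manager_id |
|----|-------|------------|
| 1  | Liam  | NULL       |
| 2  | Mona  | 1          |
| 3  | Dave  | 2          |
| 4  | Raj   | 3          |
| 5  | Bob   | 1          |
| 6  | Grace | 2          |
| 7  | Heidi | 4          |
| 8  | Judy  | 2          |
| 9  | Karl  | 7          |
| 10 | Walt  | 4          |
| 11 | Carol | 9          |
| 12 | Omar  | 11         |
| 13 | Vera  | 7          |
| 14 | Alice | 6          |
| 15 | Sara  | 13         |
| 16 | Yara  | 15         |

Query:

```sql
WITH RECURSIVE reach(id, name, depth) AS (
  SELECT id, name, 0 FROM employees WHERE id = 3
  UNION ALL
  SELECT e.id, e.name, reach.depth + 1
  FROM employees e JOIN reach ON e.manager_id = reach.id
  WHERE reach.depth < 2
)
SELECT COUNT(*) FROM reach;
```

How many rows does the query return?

Base: id=3 (Dave) at depth 0.
Iteration 1: rows with manager_id in {3} -> Raj (id 4, depth 1).
Iteration 2: rows with manager_id in {4} -> Heidi (id 7, depth 2), Walt (id 10, depth 2).
Iteration 3: depth < 2 fails for all current rows; recursion stops.
Total rows emitted: 4.

4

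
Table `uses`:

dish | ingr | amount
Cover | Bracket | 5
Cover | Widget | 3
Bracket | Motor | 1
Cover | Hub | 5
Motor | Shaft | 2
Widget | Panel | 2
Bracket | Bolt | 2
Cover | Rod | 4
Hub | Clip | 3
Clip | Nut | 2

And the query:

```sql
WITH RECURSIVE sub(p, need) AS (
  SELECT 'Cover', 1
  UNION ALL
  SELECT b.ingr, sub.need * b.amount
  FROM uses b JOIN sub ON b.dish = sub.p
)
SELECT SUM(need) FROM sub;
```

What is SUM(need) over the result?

Base: (Cover, need=1).
Iteration 1: components of {Cover} -> Bracket = 1*5 = 5, Hub = 1*5 = 5, Rod = 1*4 = 4, Widget = 1*3 = 3.
Iteration 2: components of {Bracket,Hub,Rod,Widget} -> Bolt = 5*2 = 10, Clip = 5*3 = 15, Motor = 5*1 = 5, Panel = 3*2 = 6.
Iteration 3: components of {Bolt,Clip,Motor,Panel} -> Nut = 15*2 = 30, Shaft = 5*2 = 10.
Iteration 4: no further components; recursion stops.
SUM(need) = 1 + 5 + 3 + 5 + 4 + 5 + 10 + 6 + 15 + 10 + 30 = 94.

94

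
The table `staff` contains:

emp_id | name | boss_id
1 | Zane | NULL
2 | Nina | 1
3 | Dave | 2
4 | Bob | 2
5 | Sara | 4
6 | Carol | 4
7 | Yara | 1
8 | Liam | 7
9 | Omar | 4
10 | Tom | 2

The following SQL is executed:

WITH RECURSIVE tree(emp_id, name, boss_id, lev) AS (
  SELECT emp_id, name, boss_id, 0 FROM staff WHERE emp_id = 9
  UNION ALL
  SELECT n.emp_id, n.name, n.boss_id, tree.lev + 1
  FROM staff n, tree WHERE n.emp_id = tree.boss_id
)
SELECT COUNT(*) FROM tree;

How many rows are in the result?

4

Base: emp_id=9 (Omar), boss_id=4, lev 0.
Iteration 1: join on emp_id=4 -> Bob (id 4, boss_id=2, lev 1).
Iteration 2: join on emp_id=2 -> Nina (id 2, boss_id=1, lev 2).
Iteration 3: join on emp_id=1 -> Zane (id 1, boss_id=NULL, lev 3).
Iteration 4: boss_id is NULL; no match; recursion stops.
Total rows emitted: 4.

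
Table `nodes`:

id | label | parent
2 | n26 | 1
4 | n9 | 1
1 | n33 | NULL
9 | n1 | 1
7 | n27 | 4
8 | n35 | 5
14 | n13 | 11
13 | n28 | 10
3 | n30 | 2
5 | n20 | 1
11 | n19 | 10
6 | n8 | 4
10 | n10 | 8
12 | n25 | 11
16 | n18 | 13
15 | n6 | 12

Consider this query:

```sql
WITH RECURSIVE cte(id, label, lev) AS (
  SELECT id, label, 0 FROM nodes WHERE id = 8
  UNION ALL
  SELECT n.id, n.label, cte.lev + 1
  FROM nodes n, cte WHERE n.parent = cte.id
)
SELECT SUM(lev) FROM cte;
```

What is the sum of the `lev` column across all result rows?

Base: id=8 (n35) at lev 0.
Iteration 1: rows with parent in {8} -> n10 (id 10, lev 1).
Iteration 2: rows with parent in {10} -> n19 (id 11, lev 2), n28 (id 13, lev 2).
Iteration 3: rows with parent in {11,13} -> n25 (id 12, lev 3), n13 (id 14, lev 3), n18 (id 16, lev 3).
Iteration 4: rows with parent in {12,14,16} -> n6 (id 15, lev 4).
Iteration 5: no rows with parent in {15}; recursion stops.
SUM(lev) = 0 + 1 + 2 + 2 + 3 + 3 + 3 + 4 = 18.

18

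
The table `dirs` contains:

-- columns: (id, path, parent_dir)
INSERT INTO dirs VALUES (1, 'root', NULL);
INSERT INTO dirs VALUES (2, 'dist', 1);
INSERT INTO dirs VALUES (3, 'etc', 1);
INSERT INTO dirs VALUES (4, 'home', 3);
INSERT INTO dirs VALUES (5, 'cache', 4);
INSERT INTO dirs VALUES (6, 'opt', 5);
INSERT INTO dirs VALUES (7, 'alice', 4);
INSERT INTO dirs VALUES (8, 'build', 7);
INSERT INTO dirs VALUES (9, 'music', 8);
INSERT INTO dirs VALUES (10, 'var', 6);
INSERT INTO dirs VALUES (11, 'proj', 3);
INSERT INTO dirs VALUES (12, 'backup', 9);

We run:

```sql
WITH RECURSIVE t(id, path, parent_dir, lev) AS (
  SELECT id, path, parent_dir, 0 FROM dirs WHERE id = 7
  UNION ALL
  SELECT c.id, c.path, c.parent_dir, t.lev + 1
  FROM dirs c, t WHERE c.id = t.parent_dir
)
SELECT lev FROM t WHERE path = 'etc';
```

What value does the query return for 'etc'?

Base: id=7 (alice), parent_dir=4, lev 0.
Iteration 1: join on id=4 -> home (id 4, parent_dir=3, lev 1).
Iteration 2: join on id=3 -> etc (id 3, parent_dir=1, lev 2).
Iteration 3: join on id=1 -> root (id 1, parent_dir=NULL, lev 3).
Iteration 4: parent_dir is NULL; no match; recursion stops.

2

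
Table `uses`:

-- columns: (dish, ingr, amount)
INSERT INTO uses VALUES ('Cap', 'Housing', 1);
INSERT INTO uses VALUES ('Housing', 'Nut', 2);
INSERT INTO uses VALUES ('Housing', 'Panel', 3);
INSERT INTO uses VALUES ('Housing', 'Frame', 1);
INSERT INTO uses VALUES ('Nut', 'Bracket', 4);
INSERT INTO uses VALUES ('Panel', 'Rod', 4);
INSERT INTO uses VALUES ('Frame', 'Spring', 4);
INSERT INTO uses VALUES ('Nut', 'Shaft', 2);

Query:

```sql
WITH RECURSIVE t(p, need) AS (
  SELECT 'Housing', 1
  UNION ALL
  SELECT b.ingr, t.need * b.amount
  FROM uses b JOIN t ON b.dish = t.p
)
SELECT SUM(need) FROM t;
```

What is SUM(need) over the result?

Base: (Housing, need=1).
Iteration 1: components of {Housing} -> Frame = 1*1 = 1, Nut = 1*2 = 2, Panel = 1*3 = 3.
Iteration 2: components of {Frame,Nut,Panel} -> Bracket = 2*4 = 8, Rod = 3*4 = 12, Shaft = 2*2 = 4, Spring = 1*4 = 4.
Iteration 3: no further components; recursion stops.
SUM(need) = 1 + 2 + 3 + 1 + 8 + 4 + 12 + 4 = 35.

35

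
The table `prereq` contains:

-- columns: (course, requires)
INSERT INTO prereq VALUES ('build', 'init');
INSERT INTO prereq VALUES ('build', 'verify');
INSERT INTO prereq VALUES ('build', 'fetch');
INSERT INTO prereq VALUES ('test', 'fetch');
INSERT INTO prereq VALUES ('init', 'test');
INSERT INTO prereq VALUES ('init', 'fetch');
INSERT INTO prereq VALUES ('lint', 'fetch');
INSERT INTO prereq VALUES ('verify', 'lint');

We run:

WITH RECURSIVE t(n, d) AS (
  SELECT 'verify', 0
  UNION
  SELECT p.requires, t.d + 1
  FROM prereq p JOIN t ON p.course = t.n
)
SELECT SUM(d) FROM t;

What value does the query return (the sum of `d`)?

Base: (verify, d=0).
Iteration 1: edges from {verify} -> (lint, d=1).
Iteration 2: edges from {lint} -> (fetch, d=2).
Iteration 3: no outgoing edges from {fetch}; recursion stops.
SUM(d) = 0 + 1 + 2 = 3.

3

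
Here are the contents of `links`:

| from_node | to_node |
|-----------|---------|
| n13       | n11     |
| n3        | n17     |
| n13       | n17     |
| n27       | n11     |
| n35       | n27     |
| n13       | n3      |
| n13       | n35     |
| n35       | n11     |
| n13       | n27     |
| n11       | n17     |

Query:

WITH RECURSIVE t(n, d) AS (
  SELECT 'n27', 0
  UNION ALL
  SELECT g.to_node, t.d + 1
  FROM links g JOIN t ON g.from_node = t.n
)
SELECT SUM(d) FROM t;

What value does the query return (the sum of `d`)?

Base: (n27, d=0).
Iteration 1: edges from {n27} -> (n11, d=1).
Iteration 2: edges from {n11} -> (n17, d=2).
Iteration 3: no outgoing edges from {n17}; recursion stops.
SUM(d) = 0 + 1 + 2 = 3.

3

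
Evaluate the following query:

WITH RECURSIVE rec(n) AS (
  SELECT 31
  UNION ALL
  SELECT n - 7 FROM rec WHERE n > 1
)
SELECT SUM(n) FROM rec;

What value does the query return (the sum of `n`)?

Base: n=31.
Iteration 1: 31 > 1 holds -> n = 31 - 7 = 24.
Iteration 2: 24 > 1 holds -> n = 24 - 7 = 17.
Iteration 3: 17 > 1 holds -> n = 17 - 7 = 10.
Iteration 4: 10 > 1 holds -> n = 10 - 7 = 3.
Iteration 5: 3 > 1 holds -> n = 3 - 7 = -4.
Iteration 6: -4 > 1 fails; recursion stops.
SUM(n) = 31 + 24 + 17 + 10 + 3 + -4 = 81.

81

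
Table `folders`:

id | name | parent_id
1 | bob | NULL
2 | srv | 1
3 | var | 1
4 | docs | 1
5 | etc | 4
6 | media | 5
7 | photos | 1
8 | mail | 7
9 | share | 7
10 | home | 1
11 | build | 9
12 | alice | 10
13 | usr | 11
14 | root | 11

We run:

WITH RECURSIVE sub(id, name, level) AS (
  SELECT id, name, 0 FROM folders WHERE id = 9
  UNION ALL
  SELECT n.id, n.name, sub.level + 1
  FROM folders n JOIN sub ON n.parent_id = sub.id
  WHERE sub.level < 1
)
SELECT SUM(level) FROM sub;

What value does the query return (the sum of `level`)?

1

Base: id=9 (share) at level 0.
Iteration 1: rows with parent_id in {9} -> build (id 11, level 1).
Iteration 2: level < 1 fails for all current rows; recursion stops.
SUM(level) = 0 + 1 = 1.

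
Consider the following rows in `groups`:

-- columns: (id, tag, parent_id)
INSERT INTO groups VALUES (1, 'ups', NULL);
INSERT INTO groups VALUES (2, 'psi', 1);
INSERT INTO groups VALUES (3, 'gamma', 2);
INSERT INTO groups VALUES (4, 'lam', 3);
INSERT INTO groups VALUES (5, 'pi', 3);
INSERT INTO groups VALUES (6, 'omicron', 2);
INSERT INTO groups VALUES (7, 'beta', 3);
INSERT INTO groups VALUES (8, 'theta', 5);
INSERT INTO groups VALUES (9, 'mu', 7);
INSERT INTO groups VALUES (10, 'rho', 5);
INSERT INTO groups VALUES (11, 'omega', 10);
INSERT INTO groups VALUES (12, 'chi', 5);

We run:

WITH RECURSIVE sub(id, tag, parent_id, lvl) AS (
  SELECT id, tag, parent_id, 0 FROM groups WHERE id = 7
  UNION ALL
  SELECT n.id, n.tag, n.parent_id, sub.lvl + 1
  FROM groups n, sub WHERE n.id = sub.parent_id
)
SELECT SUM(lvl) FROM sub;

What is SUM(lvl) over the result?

6

Base: id=7 (beta), parent_id=3, lvl 0.
Iteration 1: join on id=3 -> gamma (id 3, parent_id=2, lvl 1).
Iteration 2: join on id=2 -> psi (id 2, parent_id=1, lvl 2).
Iteration 3: join on id=1 -> ups (id 1, parent_id=NULL, lvl 3).
Iteration 4: parent_id is NULL; no match; recursion stops.
SUM(lvl) = 0 + 1 + 2 + 3 = 6.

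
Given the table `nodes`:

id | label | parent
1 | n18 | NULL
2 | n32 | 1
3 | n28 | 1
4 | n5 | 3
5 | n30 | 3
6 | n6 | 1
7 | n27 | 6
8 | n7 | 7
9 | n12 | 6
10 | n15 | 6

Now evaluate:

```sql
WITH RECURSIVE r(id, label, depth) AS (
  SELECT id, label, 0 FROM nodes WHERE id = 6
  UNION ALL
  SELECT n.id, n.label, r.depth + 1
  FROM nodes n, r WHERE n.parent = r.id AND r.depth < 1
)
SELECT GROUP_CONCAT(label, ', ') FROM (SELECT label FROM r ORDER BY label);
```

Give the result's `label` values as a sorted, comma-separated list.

Base: id=6 (n6) at depth 0.
Iteration 1: rows with parent in {6} -> n27 (id 7, depth 1), n12 (id 9, depth 1), n15 (id 10, depth 1).
Iteration 2: depth < 1 fails for all current rows; recursion stops.

n12, n15, n27, n6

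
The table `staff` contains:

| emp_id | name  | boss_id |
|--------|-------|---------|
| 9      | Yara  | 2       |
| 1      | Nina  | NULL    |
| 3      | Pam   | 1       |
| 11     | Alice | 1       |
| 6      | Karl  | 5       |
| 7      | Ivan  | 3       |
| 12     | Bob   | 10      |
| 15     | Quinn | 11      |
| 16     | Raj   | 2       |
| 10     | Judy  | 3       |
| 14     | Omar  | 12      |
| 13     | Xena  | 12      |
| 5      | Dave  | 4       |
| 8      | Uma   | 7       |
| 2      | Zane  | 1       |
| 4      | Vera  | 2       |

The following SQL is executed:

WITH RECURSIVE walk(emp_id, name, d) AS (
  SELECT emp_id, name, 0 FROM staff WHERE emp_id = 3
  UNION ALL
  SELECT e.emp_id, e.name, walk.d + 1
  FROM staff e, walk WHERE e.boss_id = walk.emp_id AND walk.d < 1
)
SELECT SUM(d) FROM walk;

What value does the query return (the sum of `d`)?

2

Base: emp_id=3 (Pam) at d 0.
Iteration 1: rows with boss_id in {3} -> Ivan (id 7, d 1), Judy (id 10, d 1).
Iteration 2: d < 1 fails for all current rows; recursion stops.
SUM(d) = 0 + 1 + 1 = 2.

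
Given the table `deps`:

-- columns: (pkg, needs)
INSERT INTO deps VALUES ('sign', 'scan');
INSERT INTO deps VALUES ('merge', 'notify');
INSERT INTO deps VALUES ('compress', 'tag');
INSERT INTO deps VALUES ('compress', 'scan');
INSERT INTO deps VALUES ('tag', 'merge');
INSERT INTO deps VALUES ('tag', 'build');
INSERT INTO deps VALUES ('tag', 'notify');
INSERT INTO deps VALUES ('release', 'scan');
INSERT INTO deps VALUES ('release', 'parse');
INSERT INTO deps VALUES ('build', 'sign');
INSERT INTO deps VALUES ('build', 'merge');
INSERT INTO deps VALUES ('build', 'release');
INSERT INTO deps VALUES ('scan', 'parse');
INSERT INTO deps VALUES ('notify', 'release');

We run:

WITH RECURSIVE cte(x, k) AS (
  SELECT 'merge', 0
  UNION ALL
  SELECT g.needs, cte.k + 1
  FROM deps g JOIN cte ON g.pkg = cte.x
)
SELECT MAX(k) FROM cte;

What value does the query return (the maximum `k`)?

Base: (merge, k=0).
Iteration 1: edges from {merge} -> (notify, k=1).
Iteration 2: edges from {notify} -> (release, k=2).
Iteration 3: edges from {release} -> (parse, k=3), (scan, k=3).
Iteration 4: edges from {parse,scan} -> (parse, k=4).
Iteration 5: no outgoing edges from {parse}; recursion stops.
k values: 0, 1, 2, 3, 3, 4; the maximum is 4.

4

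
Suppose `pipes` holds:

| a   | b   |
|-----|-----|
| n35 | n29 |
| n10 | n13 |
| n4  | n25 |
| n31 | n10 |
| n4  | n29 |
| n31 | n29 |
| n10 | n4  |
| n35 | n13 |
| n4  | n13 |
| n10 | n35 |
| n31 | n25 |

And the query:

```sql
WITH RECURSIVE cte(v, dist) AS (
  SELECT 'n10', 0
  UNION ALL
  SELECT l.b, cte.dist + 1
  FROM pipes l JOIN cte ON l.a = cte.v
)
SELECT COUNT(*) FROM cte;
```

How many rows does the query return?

9

Base: (n10, dist=0).
Iteration 1: edges from {n10} -> (n13, dist=1), (n35, dist=1), (n4, dist=1).
Iteration 2: edges from {n13,n35,n4} -> (n13, dist=2) x2, (n25, dist=2), (n29, dist=2) x2. [UNION ALL keeps all 5 new rows, including repeats]
Iteration 3: no outgoing edges from {n13,n25,n29}; recursion stops.
Total rows emitted: 9.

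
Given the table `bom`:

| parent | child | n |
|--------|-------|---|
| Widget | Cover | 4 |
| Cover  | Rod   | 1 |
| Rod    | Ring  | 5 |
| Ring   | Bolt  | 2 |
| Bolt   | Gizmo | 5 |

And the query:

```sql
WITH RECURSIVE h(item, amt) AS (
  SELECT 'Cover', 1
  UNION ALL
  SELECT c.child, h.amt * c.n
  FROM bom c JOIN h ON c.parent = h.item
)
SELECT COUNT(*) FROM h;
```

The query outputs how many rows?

Base: (Cover, amt=1).
Iteration 1: components of {Cover} -> Rod = 1*1 = 1.
Iteration 2: components of {Rod} -> Ring = 1*5 = 5.
Iteration 3: components of {Ring} -> Bolt = 5*2 = 10.
Iteration 4: components of {Bolt} -> Gizmo = 10*5 = 50.
Iteration 5: no further components; recursion stops.
Total rows emitted: 5.

5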